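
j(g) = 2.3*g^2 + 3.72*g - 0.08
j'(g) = 4.6*g + 3.72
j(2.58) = 24.83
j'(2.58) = 15.59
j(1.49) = 10.57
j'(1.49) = 10.57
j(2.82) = 28.70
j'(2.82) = 16.69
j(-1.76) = 0.50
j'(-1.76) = -4.38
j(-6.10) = 62.81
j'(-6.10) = -24.34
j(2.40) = 22.10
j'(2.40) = 14.76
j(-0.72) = -1.57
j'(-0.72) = 0.41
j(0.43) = 1.94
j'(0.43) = 5.70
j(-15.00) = 461.62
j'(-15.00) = -65.28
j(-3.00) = 9.46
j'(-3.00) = -10.08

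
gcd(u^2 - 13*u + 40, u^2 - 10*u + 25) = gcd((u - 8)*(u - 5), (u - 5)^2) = u - 5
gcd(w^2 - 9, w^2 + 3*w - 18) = w - 3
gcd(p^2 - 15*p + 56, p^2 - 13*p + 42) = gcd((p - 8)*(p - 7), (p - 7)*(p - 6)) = p - 7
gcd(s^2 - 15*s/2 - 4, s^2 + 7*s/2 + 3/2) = s + 1/2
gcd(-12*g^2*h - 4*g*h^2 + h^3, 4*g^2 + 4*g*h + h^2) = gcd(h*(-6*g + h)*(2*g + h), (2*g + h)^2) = 2*g + h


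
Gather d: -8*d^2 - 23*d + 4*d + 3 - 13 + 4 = -8*d^2 - 19*d - 6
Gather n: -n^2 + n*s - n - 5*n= -n^2 + n*(s - 6)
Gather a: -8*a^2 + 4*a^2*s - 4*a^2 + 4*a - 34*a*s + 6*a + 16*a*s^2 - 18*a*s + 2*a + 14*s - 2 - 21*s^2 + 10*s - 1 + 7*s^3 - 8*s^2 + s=a^2*(4*s - 12) + a*(16*s^2 - 52*s + 12) + 7*s^3 - 29*s^2 + 25*s - 3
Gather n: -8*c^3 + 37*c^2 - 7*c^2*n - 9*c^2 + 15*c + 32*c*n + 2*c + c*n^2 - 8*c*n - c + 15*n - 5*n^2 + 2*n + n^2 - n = -8*c^3 + 28*c^2 + 16*c + n^2*(c - 4) + n*(-7*c^2 + 24*c + 16)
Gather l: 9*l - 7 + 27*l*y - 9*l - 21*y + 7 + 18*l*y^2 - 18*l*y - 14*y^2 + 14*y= l*(18*y^2 + 9*y) - 14*y^2 - 7*y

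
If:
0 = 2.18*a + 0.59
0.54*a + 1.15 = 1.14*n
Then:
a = -0.27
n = 0.88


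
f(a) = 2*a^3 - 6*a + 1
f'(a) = 6*a^2 - 6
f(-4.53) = -157.74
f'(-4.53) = 117.13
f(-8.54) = -1193.43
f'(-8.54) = 431.59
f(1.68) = 0.40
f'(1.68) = 10.93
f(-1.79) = 0.27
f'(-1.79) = 13.22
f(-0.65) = 4.35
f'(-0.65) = -3.46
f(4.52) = 158.57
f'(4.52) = 116.58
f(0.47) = -1.61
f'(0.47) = -4.67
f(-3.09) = -39.47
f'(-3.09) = 51.29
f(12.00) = 3385.00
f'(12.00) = 858.00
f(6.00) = 397.00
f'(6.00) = 210.00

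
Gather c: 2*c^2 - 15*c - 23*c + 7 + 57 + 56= 2*c^2 - 38*c + 120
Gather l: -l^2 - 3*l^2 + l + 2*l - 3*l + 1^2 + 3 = 4 - 4*l^2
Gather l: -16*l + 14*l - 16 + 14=-2*l - 2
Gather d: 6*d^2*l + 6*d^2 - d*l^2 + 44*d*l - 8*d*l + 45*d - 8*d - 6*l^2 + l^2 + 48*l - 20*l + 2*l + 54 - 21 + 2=d^2*(6*l + 6) + d*(-l^2 + 36*l + 37) - 5*l^2 + 30*l + 35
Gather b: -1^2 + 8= 7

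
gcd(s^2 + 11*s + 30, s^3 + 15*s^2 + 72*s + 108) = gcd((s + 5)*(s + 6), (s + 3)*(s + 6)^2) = s + 6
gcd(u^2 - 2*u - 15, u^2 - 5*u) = u - 5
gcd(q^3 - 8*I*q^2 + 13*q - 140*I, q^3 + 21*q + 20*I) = q^2 - I*q + 20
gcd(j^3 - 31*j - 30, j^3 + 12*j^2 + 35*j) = j + 5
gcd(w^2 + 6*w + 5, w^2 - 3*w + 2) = 1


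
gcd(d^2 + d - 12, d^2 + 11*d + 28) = d + 4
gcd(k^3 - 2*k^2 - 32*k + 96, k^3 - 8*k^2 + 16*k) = k^2 - 8*k + 16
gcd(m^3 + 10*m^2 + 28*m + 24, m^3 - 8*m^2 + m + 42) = m + 2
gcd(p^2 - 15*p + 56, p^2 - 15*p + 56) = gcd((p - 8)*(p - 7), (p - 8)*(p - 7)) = p^2 - 15*p + 56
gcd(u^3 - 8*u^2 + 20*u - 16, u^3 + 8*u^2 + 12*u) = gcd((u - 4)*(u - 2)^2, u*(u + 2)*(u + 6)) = 1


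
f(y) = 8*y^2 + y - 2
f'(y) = 16*y + 1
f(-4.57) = 160.51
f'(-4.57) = -72.12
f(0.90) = 5.38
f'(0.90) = 15.40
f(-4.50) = 155.50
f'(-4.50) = -71.00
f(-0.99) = 4.85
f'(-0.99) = -14.84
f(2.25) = 40.75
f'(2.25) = 37.00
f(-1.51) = 14.73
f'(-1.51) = -23.16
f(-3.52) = 93.60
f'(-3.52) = -55.32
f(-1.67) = 18.64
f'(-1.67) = -25.72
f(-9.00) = 637.00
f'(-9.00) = -143.00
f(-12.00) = 1138.00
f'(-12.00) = -191.00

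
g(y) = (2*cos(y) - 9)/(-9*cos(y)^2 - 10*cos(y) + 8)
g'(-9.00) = 0.39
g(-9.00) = -1.12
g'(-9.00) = 0.39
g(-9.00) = -1.12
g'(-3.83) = -0.37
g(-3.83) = -1.02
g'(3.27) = 0.16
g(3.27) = -1.21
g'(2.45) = -0.36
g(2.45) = -1.02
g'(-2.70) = 0.40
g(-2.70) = -1.12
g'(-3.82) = -0.37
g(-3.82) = -1.02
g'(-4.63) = 0.79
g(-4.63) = -1.05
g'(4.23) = 0.04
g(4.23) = -0.93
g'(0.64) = 3.40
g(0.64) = 1.27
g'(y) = (-18*sin(y)*cos(y) - 10*sin(y))*(2*cos(y) - 9)/(-9*cos(y)^2 - 10*cos(y) + 8)^2 - 2*sin(y)/(-9*cos(y)^2 - 10*cos(y) + 8) = 2*(-9*cos(y)^2 + 81*cos(y) + 37)*sin(y)/(-9*sin(y)^2 + 10*cos(y) + 1)^2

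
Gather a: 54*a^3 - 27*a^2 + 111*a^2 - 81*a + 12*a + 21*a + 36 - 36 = 54*a^3 + 84*a^2 - 48*a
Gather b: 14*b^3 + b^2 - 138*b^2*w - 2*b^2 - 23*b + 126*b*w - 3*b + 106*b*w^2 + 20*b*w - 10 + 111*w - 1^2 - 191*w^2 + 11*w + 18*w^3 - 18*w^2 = 14*b^3 + b^2*(-138*w - 1) + b*(106*w^2 + 146*w - 26) + 18*w^3 - 209*w^2 + 122*w - 11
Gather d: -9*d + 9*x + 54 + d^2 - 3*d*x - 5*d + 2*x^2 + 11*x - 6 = d^2 + d*(-3*x - 14) + 2*x^2 + 20*x + 48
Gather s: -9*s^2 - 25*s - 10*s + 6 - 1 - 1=-9*s^2 - 35*s + 4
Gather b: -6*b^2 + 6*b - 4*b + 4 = -6*b^2 + 2*b + 4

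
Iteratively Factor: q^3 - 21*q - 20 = (q + 4)*(q^2 - 4*q - 5) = (q - 5)*(q + 4)*(q + 1)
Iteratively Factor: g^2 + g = (g + 1)*(g)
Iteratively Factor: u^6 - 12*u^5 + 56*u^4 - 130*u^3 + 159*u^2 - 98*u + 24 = (u - 2)*(u^5 - 10*u^4 + 36*u^3 - 58*u^2 + 43*u - 12) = (u - 2)*(u - 1)*(u^4 - 9*u^3 + 27*u^2 - 31*u + 12) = (u - 3)*(u - 2)*(u - 1)*(u^3 - 6*u^2 + 9*u - 4) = (u - 4)*(u - 3)*(u - 2)*(u - 1)*(u^2 - 2*u + 1) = (u - 4)*(u - 3)*(u - 2)*(u - 1)^2*(u - 1)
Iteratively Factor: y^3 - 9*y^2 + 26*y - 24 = (y - 3)*(y^2 - 6*y + 8) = (y - 3)*(y - 2)*(y - 4)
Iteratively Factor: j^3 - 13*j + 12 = (j - 1)*(j^2 + j - 12) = (j - 3)*(j - 1)*(j + 4)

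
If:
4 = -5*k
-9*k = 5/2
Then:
No Solution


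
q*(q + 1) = q^2 + q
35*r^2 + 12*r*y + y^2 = (5*r + y)*(7*r + y)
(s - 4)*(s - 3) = s^2 - 7*s + 12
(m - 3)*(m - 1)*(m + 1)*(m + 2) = m^4 - m^3 - 7*m^2 + m + 6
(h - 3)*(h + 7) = h^2 + 4*h - 21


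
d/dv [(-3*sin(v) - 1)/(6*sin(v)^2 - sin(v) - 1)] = 2*cos(v)/(2*sin(v) - 1)^2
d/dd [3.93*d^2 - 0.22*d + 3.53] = 7.86*d - 0.22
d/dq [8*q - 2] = 8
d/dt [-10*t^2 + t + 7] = 1 - 20*t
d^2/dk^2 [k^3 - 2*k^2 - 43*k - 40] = 6*k - 4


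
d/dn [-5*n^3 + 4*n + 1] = 4 - 15*n^2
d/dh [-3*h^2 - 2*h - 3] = -6*h - 2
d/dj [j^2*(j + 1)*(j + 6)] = j*(4*j^2 + 21*j + 12)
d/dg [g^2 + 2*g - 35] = 2*g + 2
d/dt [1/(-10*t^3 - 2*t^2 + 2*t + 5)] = 2*(15*t^2 + 2*t - 1)/(10*t^3 + 2*t^2 - 2*t - 5)^2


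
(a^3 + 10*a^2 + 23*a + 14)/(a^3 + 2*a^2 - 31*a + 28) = (a^2 + 3*a + 2)/(a^2 - 5*a + 4)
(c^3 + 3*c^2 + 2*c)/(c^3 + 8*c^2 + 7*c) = (c + 2)/(c + 7)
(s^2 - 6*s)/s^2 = (s - 6)/s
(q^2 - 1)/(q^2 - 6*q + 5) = (q + 1)/(q - 5)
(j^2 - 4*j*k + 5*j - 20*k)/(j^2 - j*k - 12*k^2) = (j + 5)/(j + 3*k)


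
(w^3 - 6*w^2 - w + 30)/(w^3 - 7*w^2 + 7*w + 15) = (w + 2)/(w + 1)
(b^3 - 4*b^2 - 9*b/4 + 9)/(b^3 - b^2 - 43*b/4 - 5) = (4*b^2 - 9)/(4*b^2 + 12*b + 5)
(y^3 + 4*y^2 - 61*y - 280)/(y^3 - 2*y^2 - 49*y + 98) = (y^2 - 3*y - 40)/(y^2 - 9*y + 14)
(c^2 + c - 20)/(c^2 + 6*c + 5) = (c - 4)/(c + 1)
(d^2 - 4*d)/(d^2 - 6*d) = (d - 4)/(d - 6)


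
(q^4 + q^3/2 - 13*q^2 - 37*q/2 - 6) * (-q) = -q^5 - q^4/2 + 13*q^3 + 37*q^2/2 + 6*q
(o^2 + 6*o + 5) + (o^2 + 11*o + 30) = 2*o^2 + 17*o + 35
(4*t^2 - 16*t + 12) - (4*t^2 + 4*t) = 12 - 20*t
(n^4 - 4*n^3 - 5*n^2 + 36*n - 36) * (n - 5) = n^5 - 9*n^4 + 15*n^3 + 61*n^2 - 216*n + 180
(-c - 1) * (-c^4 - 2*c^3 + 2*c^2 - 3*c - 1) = c^5 + 3*c^4 + c^2 + 4*c + 1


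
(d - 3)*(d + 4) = d^2 + d - 12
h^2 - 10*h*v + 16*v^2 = (h - 8*v)*(h - 2*v)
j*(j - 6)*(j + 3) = j^3 - 3*j^2 - 18*j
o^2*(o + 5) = o^3 + 5*o^2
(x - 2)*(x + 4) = x^2 + 2*x - 8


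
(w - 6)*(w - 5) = w^2 - 11*w + 30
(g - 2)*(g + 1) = g^2 - g - 2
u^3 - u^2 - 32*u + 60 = (u - 5)*(u - 2)*(u + 6)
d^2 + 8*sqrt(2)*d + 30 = (d + 3*sqrt(2))*(d + 5*sqrt(2))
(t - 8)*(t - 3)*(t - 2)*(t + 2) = t^4 - 11*t^3 + 20*t^2 + 44*t - 96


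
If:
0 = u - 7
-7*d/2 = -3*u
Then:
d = 6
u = 7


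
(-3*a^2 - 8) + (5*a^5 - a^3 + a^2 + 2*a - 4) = 5*a^5 - a^3 - 2*a^2 + 2*a - 12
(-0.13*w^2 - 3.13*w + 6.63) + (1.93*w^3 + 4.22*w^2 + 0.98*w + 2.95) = 1.93*w^3 + 4.09*w^2 - 2.15*w + 9.58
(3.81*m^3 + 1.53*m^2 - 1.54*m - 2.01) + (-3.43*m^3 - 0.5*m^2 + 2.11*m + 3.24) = 0.38*m^3 + 1.03*m^2 + 0.57*m + 1.23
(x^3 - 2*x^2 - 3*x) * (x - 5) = x^4 - 7*x^3 + 7*x^2 + 15*x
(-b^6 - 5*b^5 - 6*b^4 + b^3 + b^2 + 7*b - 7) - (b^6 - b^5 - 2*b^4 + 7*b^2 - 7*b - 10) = -2*b^6 - 4*b^5 - 4*b^4 + b^3 - 6*b^2 + 14*b + 3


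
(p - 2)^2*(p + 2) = p^3 - 2*p^2 - 4*p + 8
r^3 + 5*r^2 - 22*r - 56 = (r - 4)*(r + 2)*(r + 7)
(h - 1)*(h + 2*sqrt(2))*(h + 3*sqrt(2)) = h^3 - h^2 + 5*sqrt(2)*h^2 - 5*sqrt(2)*h + 12*h - 12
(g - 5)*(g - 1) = g^2 - 6*g + 5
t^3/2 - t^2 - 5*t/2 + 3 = (t/2 + 1)*(t - 3)*(t - 1)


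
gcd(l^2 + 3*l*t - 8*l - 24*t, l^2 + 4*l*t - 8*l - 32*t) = l - 8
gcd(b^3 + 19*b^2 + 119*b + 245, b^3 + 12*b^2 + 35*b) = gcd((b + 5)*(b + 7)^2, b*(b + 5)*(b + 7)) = b^2 + 12*b + 35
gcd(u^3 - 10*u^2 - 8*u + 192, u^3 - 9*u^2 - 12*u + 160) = u^2 - 4*u - 32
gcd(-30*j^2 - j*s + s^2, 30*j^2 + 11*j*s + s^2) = 5*j + s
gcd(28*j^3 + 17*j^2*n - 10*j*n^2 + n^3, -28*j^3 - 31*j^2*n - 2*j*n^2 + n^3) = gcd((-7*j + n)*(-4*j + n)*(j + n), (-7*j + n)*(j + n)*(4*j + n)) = 7*j^2 + 6*j*n - n^2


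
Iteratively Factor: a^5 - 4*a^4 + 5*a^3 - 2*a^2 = (a)*(a^4 - 4*a^3 + 5*a^2 - 2*a) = a^2*(a^3 - 4*a^2 + 5*a - 2) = a^2*(a - 2)*(a^2 - 2*a + 1) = a^2*(a - 2)*(a - 1)*(a - 1)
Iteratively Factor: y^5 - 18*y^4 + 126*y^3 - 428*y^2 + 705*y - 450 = (y - 2)*(y^4 - 16*y^3 + 94*y^2 - 240*y + 225) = (y - 3)*(y - 2)*(y^3 - 13*y^2 + 55*y - 75) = (y - 5)*(y - 3)*(y - 2)*(y^2 - 8*y + 15) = (y - 5)^2*(y - 3)*(y - 2)*(y - 3)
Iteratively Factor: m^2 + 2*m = (m)*(m + 2)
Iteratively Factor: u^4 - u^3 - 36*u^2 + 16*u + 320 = (u + 4)*(u^3 - 5*u^2 - 16*u + 80) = (u - 5)*(u + 4)*(u^2 - 16) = (u - 5)*(u - 4)*(u + 4)*(u + 4)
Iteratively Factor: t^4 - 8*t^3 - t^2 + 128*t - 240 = (t - 5)*(t^3 - 3*t^2 - 16*t + 48) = (t - 5)*(t + 4)*(t^2 - 7*t + 12) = (t - 5)*(t - 4)*(t + 4)*(t - 3)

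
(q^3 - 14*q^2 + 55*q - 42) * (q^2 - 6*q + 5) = q^5 - 20*q^4 + 144*q^3 - 442*q^2 + 527*q - 210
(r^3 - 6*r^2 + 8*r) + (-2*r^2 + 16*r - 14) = r^3 - 8*r^2 + 24*r - 14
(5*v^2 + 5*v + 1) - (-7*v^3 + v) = 7*v^3 + 5*v^2 + 4*v + 1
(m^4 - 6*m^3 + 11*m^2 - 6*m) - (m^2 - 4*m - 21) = m^4 - 6*m^3 + 10*m^2 - 2*m + 21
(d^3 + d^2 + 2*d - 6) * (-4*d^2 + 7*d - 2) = -4*d^5 + 3*d^4 - 3*d^3 + 36*d^2 - 46*d + 12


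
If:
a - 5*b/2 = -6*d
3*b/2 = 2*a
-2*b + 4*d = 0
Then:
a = 0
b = 0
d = 0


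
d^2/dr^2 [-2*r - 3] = 0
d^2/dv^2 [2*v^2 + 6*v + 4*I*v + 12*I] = 4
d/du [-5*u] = -5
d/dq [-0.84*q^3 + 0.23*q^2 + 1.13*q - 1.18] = -2.52*q^2 + 0.46*q + 1.13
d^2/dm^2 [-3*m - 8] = 0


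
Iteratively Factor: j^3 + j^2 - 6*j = (j + 3)*(j^2 - 2*j) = (j - 2)*(j + 3)*(j)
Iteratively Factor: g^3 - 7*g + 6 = (g - 2)*(g^2 + 2*g - 3) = (g - 2)*(g - 1)*(g + 3)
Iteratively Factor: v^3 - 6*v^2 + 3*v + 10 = (v - 2)*(v^2 - 4*v - 5) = (v - 5)*(v - 2)*(v + 1)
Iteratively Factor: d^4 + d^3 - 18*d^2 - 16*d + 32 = (d + 2)*(d^3 - d^2 - 16*d + 16) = (d - 4)*(d + 2)*(d^2 + 3*d - 4) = (d - 4)*(d + 2)*(d + 4)*(d - 1)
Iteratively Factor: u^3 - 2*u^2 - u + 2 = (u + 1)*(u^2 - 3*u + 2) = (u - 1)*(u + 1)*(u - 2)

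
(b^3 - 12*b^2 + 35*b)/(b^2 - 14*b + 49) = b*(b - 5)/(b - 7)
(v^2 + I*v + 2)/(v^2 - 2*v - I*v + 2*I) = (v + 2*I)/(v - 2)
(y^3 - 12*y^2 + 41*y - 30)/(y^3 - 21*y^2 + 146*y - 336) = (y^2 - 6*y + 5)/(y^2 - 15*y + 56)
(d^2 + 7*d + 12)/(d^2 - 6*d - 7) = (d^2 + 7*d + 12)/(d^2 - 6*d - 7)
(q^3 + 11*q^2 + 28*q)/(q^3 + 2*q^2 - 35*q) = (q + 4)/(q - 5)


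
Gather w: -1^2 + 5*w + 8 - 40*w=7 - 35*w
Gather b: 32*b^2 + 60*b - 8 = 32*b^2 + 60*b - 8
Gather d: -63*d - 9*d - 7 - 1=-72*d - 8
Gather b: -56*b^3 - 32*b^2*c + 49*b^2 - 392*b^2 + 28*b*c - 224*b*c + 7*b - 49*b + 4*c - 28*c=-56*b^3 + b^2*(-32*c - 343) + b*(-196*c - 42) - 24*c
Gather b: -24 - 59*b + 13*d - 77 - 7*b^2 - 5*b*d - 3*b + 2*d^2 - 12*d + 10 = -7*b^2 + b*(-5*d - 62) + 2*d^2 + d - 91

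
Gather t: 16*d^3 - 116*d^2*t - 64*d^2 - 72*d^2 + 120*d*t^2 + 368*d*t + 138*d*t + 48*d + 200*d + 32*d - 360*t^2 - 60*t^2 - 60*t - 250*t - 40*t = 16*d^3 - 136*d^2 + 280*d + t^2*(120*d - 420) + t*(-116*d^2 + 506*d - 350)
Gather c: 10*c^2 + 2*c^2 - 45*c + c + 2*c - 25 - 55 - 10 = 12*c^2 - 42*c - 90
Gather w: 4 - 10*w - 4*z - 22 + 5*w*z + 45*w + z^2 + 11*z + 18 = w*(5*z + 35) + z^2 + 7*z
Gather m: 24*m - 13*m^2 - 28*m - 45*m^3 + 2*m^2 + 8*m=-45*m^3 - 11*m^2 + 4*m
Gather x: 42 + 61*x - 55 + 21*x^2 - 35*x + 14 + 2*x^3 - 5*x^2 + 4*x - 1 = 2*x^3 + 16*x^2 + 30*x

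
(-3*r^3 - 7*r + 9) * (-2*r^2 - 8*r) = 6*r^5 + 24*r^4 + 14*r^3 + 38*r^2 - 72*r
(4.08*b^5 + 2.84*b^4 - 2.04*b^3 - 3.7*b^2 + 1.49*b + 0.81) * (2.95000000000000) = 12.036*b^5 + 8.378*b^4 - 6.018*b^3 - 10.915*b^2 + 4.3955*b + 2.3895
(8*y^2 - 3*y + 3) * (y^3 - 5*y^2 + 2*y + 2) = 8*y^5 - 43*y^4 + 34*y^3 - 5*y^2 + 6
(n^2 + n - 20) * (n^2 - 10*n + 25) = n^4 - 9*n^3 - 5*n^2 + 225*n - 500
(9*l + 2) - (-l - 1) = 10*l + 3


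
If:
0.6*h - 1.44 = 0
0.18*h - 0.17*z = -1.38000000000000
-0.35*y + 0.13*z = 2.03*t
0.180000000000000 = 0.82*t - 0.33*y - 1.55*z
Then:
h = 2.40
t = 6.59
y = -34.24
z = 10.66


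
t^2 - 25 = (t - 5)*(t + 5)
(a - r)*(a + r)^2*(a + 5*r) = a^4 + 6*a^3*r + 4*a^2*r^2 - 6*a*r^3 - 5*r^4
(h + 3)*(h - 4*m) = h^2 - 4*h*m + 3*h - 12*m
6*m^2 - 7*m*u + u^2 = (-6*m + u)*(-m + u)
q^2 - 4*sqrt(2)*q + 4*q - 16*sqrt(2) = (q + 4)*(q - 4*sqrt(2))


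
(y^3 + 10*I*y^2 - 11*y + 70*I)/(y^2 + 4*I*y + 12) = (y^2 + 12*I*y - 35)/(y + 6*I)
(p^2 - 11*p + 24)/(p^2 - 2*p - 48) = (p - 3)/(p + 6)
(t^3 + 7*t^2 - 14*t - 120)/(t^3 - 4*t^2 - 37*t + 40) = (t^2 + 2*t - 24)/(t^2 - 9*t + 8)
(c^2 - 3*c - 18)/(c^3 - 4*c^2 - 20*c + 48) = (c + 3)/(c^2 + 2*c - 8)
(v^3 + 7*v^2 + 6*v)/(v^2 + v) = v + 6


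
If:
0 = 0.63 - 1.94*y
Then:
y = 0.32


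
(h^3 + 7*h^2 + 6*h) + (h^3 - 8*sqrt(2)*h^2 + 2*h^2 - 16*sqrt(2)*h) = 2*h^3 - 8*sqrt(2)*h^2 + 9*h^2 - 16*sqrt(2)*h + 6*h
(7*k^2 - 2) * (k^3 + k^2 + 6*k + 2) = 7*k^5 + 7*k^4 + 40*k^3 + 12*k^2 - 12*k - 4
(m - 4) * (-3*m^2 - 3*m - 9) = -3*m^3 + 9*m^2 + 3*m + 36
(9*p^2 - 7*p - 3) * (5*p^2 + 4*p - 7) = 45*p^4 + p^3 - 106*p^2 + 37*p + 21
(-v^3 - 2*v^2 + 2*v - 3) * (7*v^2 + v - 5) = -7*v^5 - 15*v^4 + 17*v^3 - 9*v^2 - 13*v + 15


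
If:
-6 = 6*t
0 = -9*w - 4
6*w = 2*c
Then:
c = -4/3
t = -1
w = -4/9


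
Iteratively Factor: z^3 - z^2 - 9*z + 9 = (z - 1)*(z^2 - 9) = (z - 3)*(z - 1)*(z + 3)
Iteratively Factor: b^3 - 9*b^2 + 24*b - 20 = (b - 2)*(b^2 - 7*b + 10) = (b - 5)*(b - 2)*(b - 2)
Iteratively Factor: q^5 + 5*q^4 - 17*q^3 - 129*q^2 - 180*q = (q)*(q^4 + 5*q^3 - 17*q^2 - 129*q - 180) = q*(q + 4)*(q^3 + q^2 - 21*q - 45) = q*(q - 5)*(q + 4)*(q^2 + 6*q + 9) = q*(q - 5)*(q + 3)*(q + 4)*(q + 3)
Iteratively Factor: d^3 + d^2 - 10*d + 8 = (d + 4)*(d^2 - 3*d + 2) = (d - 2)*(d + 4)*(d - 1)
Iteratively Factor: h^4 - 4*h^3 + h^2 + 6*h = (h - 2)*(h^3 - 2*h^2 - 3*h) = (h - 3)*(h - 2)*(h^2 + h) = (h - 3)*(h - 2)*(h + 1)*(h)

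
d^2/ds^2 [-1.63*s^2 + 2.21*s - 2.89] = -3.26000000000000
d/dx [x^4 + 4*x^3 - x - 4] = 4*x^3 + 12*x^2 - 1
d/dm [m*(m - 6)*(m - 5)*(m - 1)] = 4*m^3 - 36*m^2 + 82*m - 30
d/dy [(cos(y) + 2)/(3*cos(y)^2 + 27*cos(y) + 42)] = sin(y)/(3*(cos(y) + 7)^2)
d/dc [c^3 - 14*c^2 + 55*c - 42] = 3*c^2 - 28*c + 55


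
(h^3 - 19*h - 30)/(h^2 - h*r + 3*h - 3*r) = (-h^2 + 3*h + 10)/(-h + r)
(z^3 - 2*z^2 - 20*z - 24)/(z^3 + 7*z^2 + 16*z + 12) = (z - 6)/(z + 3)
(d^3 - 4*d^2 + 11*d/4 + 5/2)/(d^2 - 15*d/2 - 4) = (d^2 - 9*d/2 + 5)/(d - 8)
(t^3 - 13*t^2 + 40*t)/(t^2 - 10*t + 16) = t*(t - 5)/(t - 2)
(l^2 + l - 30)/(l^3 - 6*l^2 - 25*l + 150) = (l + 6)/(l^2 - l - 30)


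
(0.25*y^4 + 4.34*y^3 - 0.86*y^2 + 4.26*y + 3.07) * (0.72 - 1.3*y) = -0.325*y^5 - 5.462*y^4 + 4.2428*y^3 - 6.1572*y^2 - 0.9238*y + 2.2104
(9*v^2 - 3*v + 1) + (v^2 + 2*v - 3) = 10*v^2 - v - 2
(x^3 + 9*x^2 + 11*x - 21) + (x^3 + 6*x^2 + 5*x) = 2*x^3 + 15*x^2 + 16*x - 21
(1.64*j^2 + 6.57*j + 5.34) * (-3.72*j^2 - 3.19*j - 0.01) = -6.1008*j^4 - 29.672*j^3 - 40.8395*j^2 - 17.1003*j - 0.0534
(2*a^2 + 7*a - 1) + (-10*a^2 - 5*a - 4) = -8*a^2 + 2*a - 5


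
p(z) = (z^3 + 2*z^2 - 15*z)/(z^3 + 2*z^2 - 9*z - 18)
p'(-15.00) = -0.00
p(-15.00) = 0.96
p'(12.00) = 0.00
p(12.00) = 0.97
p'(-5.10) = -0.74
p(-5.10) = 0.08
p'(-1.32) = 10.85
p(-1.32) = -4.25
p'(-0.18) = 1.06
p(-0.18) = -0.17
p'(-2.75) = -85.33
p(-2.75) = 33.00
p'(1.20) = 0.25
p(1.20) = 0.55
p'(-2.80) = -140.62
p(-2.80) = 38.50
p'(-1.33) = 11.21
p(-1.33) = -4.36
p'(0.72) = 0.38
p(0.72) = 0.41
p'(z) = (-3*z^2 - 4*z + 9)*(z^3 + 2*z^2 - 15*z)/(z^3 + 2*z^2 - 9*z - 18)^2 + (3*z^2 + 4*z - 15)/(z^3 + 2*z^2 - 9*z - 18)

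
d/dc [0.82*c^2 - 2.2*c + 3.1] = 1.64*c - 2.2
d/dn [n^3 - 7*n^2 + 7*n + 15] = 3*n^2 - 14*n + 7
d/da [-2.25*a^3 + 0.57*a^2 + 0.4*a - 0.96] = -6.75*a^2 + 1.14*a + 0.4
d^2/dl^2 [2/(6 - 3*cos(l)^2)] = 4*(2*sin(l)^4 - 5*sin(l)^2 + 1)/(3*(cos(l)^2 - 2)^3)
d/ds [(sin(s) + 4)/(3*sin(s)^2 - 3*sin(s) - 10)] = (-3*sin(s)^2 - 24*sin(s) + 2)*cos(s)/(3*sin(s)^2 - 3*sin(s) - 10)^2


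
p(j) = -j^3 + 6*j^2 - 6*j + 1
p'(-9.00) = -357.00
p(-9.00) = 1270.00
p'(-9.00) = -357.00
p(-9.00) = 1270.00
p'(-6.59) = -215.36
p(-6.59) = 587.30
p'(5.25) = -25.69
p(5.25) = -9.83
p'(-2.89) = -65.74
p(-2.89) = 92.59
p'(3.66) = -2.27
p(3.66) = 10.39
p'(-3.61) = -88.42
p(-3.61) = 147.90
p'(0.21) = -3.61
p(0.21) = -0.00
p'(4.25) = -9.19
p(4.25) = 7.11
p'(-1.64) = -33.75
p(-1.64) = 31.39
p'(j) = -3*j^2 + 12*j - 6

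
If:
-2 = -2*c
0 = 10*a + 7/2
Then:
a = -7/20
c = 1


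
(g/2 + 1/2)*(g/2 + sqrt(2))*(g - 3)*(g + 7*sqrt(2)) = g^4/4 - g^3/2 + 9*sqrt(2)*g^3/4 - 9*sqrt(2)*g^2/2 + 25*g^2/4 - 14*g - 27*sqrt(2)*g/4 - 21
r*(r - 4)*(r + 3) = r^3 - r^2 - 12*r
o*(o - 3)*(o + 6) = o^3 + 3*o^2 - 18*o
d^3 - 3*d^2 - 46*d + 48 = (d - 8)*(d - 1)*(d + 6)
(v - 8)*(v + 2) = v^2 - 6*v - 16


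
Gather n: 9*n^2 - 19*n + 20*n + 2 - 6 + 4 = 9*n^2 + n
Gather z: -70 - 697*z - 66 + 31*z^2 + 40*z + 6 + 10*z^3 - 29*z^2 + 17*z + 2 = 10*z^3 + 2*z^2 - 640*z - 128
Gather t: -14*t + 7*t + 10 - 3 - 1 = 6 - 7*t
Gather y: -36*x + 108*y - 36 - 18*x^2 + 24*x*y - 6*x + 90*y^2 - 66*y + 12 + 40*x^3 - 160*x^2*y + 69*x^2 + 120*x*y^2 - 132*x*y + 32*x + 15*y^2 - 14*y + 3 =40*x^3 + 51*x^2 - 10*x + y^2*(120*x + 105) + y*(-160*x^2 - 108*x + 28) - 21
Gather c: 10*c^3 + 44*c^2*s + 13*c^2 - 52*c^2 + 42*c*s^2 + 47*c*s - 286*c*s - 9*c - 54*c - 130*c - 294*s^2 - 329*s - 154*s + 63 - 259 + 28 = 10*c^3 + c^2*(44*s - 39) + c*(42*s^2 - 239*s - 193) - 294*s^2 - 483*s - 168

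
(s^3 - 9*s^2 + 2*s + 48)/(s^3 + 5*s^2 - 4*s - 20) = (s^2 - 11*s + 24)/(s^2 + 3*s - 10)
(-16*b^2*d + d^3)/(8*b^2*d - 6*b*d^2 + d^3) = (-4*b - d)/(2*b - d)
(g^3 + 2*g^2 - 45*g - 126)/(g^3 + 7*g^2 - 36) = (g - 7)/(g - 2)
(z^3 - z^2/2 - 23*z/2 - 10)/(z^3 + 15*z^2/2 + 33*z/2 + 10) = (z - 4)/(z + 4)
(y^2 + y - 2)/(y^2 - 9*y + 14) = (y^2 + y - 2)/(y^2 - 9*y + 14)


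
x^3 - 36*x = x*(x - 6)*(x + 6)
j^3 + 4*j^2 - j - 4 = (j - 1)*(j + 1)*(j + 4)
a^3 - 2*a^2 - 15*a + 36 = (a - 3)^2*(a + 4)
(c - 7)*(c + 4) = c^2 - 3*c - 28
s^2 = s^2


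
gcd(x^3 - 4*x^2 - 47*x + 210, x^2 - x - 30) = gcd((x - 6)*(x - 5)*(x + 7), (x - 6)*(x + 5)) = x - 6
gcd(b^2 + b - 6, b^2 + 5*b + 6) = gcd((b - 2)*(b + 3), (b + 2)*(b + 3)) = b + 3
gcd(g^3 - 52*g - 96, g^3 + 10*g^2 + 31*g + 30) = g + 2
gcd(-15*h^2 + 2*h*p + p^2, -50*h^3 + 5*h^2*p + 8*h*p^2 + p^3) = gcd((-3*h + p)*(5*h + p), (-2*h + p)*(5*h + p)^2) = 5*h + p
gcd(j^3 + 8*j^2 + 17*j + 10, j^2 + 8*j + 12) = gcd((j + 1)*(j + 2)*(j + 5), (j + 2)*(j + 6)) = j + 2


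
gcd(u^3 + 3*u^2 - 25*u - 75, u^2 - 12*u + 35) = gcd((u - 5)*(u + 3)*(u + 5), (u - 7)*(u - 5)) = u - 5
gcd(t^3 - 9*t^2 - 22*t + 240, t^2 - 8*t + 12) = t - 6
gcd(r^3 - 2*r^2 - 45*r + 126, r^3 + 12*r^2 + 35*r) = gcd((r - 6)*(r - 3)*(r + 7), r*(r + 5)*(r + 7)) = r + 7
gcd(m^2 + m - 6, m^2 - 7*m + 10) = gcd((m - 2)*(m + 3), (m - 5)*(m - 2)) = m - 2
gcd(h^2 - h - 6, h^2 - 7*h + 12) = h - 3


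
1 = 1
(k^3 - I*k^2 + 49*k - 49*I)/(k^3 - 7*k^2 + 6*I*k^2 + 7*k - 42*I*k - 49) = (k - 7*I)/(k - 7)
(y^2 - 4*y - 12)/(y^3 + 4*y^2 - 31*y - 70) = (y - 6)/(y^2 + 2*y - 35)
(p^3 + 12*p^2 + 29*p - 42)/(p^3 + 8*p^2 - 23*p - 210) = (p - 1)/(p - 5)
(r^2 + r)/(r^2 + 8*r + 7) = r/(r + 7)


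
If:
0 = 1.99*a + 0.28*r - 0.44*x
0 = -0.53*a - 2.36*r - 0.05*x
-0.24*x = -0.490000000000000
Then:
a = 0.47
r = -0.15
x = 2.04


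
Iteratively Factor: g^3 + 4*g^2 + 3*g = (g + 1)*(g^2 + 3*g) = g*(g + 1)*(g + 3)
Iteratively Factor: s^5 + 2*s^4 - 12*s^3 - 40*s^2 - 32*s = (s - 4)*(s^4 + 6*s^3 + 12*s^2 + 8*s) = (s - 4)*(s + 2)*(s^3 + 4*s^2 + 4*s) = (s - 4)*(s + 2)^2*(s^2 + 2*s) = (s - 4)*(s + 2)^3*(s)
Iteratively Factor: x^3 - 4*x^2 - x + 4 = (x - 4)*(x^2 - 1) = (x - 4)*(x - 1)*(x + 1)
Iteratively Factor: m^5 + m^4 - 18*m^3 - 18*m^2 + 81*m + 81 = (m - 3)*(m^4 + 4*m^3 - 6*m^2 - 36*m - 27) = (m - 3)*(m + 1)*(m^3 + 3*m^2 - 9*m - 27) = (m - 3)^2*(m + 1)*(m^2 + 6*m + 9) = (m - 3)^2*(m + 1)*(m + 3)*(m + 3)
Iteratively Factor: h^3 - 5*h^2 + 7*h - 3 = (h - 1)*(h^2 - 4*h + 3) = (h - 1)^2*(h - 3)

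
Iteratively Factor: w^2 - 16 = (w - 4)*(w + 4)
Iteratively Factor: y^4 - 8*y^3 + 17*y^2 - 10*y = (y - 1)*(y^3 - 7*y^2 + 10*y) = (y - 5)*(y - 1)*(y^2 - 2*y) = (y - 5)*(y - 2)*(y - 1)*(y)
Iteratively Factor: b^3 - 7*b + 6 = (b - 1)*(b^2 + b - 6) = (b - 2)*(b - 1)*(b + 3)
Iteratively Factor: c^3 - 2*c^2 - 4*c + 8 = (c + 2)*(c^2 - 4*c + 4) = (c - 2)*(c + 2)*(c - 2)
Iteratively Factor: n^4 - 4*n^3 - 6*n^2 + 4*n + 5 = (n - 5)*(n^3 + n^2 - n - 1) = (n - 5)*(n - 1)*(n^2 + 2*n + 1) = (n - 5)*(n - 1)*(n + 1)*(n + 1)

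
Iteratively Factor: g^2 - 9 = (g + 3)*(g - 3)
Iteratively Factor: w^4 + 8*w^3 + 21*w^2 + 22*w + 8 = (w + 2)*(w^3 + 6*w^2 + 9*w + 4) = (w + 1)*(w + 2)*(w^2 + 5*w + 4) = (w + 1)^2*(w + 2)*(w + 4)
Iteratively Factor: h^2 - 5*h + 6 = (h - 3)*(h - 2)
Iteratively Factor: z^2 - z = (z)*(z - 1)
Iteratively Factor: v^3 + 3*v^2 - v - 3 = (v + 3)*(v^2 - 1) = (v + 1)*(v + 3)*(v - 1)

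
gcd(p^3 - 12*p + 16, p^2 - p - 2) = p - 2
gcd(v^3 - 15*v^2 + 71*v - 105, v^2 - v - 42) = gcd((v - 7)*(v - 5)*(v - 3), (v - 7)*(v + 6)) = v - 7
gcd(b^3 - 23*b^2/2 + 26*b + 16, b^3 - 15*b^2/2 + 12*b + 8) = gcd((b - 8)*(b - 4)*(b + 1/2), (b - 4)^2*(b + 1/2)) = b^2 - 7*b/2 - 2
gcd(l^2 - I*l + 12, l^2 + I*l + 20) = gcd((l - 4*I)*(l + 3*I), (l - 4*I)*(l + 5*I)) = l - 4*I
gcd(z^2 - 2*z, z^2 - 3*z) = z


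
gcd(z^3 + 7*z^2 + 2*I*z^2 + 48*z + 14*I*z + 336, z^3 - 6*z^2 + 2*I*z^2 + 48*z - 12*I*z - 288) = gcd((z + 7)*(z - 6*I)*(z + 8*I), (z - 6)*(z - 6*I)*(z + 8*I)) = z^2 + 2*I*z + 48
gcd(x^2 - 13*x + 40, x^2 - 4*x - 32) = x - 8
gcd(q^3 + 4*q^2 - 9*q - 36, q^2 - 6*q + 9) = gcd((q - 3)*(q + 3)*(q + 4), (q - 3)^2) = q - 3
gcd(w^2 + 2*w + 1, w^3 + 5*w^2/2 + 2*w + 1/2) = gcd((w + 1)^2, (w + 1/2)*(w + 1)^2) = w^2 + 2*w + 1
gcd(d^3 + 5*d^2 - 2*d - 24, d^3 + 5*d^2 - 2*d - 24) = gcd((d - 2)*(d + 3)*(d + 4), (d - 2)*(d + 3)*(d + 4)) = d^3 + 5*d^2 - 2*d - 24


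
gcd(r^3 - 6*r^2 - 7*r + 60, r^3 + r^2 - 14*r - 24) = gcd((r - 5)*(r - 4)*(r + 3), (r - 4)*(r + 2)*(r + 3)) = r^2 - r - 12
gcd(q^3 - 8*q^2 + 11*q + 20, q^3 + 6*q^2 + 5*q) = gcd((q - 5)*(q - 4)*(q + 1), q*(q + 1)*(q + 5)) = q + 1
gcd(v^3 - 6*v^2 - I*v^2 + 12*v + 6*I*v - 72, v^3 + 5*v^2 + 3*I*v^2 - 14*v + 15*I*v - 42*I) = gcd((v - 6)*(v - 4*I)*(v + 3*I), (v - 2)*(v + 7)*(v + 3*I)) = v + 3*I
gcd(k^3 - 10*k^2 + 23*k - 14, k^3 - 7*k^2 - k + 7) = k^2 - 8*k + 7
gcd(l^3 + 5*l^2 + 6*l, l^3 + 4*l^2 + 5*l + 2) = l + 2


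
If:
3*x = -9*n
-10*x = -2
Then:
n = -1/15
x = 1/5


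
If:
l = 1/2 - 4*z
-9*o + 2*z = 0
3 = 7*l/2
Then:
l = 6/7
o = -5/252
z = -5/56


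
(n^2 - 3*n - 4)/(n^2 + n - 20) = (n + 1)/(n + 5)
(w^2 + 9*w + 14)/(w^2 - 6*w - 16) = (w + 7)/(w - 8)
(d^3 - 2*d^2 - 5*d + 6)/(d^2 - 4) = (d^2 - 4*d + 3)/(d - 2)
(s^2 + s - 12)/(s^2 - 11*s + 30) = (s^2 + s - 12)/(s^2 - 11*s + 30)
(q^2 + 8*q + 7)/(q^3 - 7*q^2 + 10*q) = (q^2 + 8*q + 7)/(q*(q^2 - 7*q + 10))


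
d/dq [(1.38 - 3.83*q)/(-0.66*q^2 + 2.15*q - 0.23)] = (-2.5278*q^2 + 1.8216*q - 2.0861)/(0.4356*q^4 - 2.838*q^3 + 4.9261*q^2 - 0.989*q + 0.0529)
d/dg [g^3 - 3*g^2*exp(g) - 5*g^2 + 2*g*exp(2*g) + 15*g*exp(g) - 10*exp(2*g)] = -3*g^2*exp(g) + 3*g^2 + 4*g*exp(2*g) + 9*g*exp(g) - 10*g - 18*exp(2*g) + 15*exp(g)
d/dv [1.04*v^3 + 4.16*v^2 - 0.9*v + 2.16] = 3.12*v^2 + 8.32*v - 0.9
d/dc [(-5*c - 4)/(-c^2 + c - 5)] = (5*c^2 - 5*c - (2*c - 1)*(5*c + 4) + 25)/(c^2 - c + 5)^2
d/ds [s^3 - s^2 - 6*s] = 3*s^2 - 2*s - 6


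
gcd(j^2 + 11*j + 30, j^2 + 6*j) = j + 6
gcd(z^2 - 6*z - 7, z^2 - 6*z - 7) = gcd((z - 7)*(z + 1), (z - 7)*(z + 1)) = z^2 - 6*z - 7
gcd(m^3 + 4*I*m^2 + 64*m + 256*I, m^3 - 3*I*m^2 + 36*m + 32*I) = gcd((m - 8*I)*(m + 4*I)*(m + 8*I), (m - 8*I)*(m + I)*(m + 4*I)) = m^2 - 4*I*m + 32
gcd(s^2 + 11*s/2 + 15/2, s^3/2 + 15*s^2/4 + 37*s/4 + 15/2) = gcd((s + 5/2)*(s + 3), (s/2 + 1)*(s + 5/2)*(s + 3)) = s^2 + 11*s/2 + 15/2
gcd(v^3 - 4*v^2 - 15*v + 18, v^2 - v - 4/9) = 1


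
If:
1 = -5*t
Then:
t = -1/5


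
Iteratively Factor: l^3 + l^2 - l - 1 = (l + 1)*(l^2 - 1) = (l - 1)*(l + 1)*(l + 1)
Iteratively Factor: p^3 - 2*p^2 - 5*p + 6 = (p + 2)*(p^2 - 4*p + 3) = (p - 1)*(p + 2)*(p - 3)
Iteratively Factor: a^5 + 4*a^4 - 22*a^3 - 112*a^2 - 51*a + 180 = (a + 4)*(a^4 - 22*a^2 - 24*a + 45) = (a + 3)*(a + 4)*(a^3 - 3*a^2 - 13*a + 15) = (a - 5)*(a + 3)*(a + 4)*(a^2 + 2*a - 3) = (a - 5)*(a - 1)*(a + 3)*(a + 4)*(a + 3)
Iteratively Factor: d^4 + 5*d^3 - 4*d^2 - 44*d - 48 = (d - 3)*(d^3 + 8*d^2 + 20*d + 16) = (d - 3)*(d + 2)*(d^2 + 6*d + 8) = (d - 3)*(d + 2)^2*(d + 4)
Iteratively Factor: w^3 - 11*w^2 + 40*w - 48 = (w - 4)*(w^2 - 7*w + 12) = (w - 4)^2*(w - 3)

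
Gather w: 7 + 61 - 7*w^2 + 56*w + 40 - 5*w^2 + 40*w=-12*w^2 + 96*w + 108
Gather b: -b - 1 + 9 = 8 - b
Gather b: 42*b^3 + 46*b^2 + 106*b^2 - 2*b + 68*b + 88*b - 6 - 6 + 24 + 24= 42*b^3 + 152*b^2 + 154*b + 36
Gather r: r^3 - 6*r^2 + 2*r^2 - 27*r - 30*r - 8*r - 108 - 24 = r^3 - 4*r^2 - 65*r - 132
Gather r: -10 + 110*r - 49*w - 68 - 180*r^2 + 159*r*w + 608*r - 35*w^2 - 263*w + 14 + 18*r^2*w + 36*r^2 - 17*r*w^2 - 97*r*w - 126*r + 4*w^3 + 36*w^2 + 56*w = r^2*(18*w - 144) + r*(-17*w^2 + 62*w + 592) + 4*w^3 + w^2 - 256*w - 64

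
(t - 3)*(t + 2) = t^2 - t - 6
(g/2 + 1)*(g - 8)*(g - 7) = g^3/2 - 13*g^2/2 + 13*g + 56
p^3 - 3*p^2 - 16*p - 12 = (p - 6)*(p + 1)*(p + 2)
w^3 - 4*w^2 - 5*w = w*(w - 5)*(w + 1)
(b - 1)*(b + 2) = b^2 + b - 2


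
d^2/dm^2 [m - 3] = 0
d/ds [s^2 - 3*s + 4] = 2*s - 3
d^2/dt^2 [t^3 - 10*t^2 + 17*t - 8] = 6*t - 20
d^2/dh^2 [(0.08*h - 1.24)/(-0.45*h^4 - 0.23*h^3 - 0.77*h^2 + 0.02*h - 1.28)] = (-0.1944*h^7 + 4.88952*h^6 + 3.658488*h^5 + 8.431704*h^4 + 4.295024*h^3 - 3.911304*h^2 - 1.831824*h - 2.447392)/(0.091125*h^12 + 0.139725*h^11 + 0.53919*h^10 + 0.478187*h^9 + 1.687794*h^8 + 1.159227*h^7 + 3.300077*h^6 + 1.25571*h^5 + 4.454172*h^4 + 1.012216*h^3 + 3.78624*h^2 - 0.098304*h + 2.097152)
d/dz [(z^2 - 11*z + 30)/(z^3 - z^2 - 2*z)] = (-z^4 + 22*z^3 - 103*z^2 + 60*z + 60)/(z^2*(z^4 - 2*z^3 - 3*z^2 + 4*z + 4))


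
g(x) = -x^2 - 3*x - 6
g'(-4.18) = 5.36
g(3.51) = -28.85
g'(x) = -2*x - 3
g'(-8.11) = 13.22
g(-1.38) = -3.76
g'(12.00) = -27.00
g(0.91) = -9.56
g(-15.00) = -186.00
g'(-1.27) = -0.46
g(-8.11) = -47.44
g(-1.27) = -3.80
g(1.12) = -10.61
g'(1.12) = -5.24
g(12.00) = -186.00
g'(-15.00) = 27.00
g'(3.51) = -10.02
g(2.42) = -19.12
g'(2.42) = -7.84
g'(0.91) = -4.82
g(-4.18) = -10.93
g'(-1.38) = -0.24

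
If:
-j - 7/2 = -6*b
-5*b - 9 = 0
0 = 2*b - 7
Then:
No Solution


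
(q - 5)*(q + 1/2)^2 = q^3 - 4*q^2 - 19*q/4 - 5/4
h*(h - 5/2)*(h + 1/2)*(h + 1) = h^4 - h^3 - 13*h^2/4 - 5*h/4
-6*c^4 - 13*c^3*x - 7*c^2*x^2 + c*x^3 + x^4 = (-3*c + x)*(c + x)^2*(2*c + x)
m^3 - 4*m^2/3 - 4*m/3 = m*(m - 2)*(m + 2/3)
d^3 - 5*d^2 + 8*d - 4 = (d - 2)^2*(d - 1)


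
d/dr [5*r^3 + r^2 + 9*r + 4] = 15*r^2 + 2*r + 9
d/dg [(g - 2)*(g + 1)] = 2*g - 1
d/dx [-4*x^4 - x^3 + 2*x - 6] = -16*x^3 - 3*x^2 + 2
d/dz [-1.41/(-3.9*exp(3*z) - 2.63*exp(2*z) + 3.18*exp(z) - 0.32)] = (-16.497*exp(2*z) - 7.4166*exp(z) + 4.4838)*exp(z)/(3.9*exp(3*z) + 2.63*exp(2*z) - 3.18*exp(z) + 0.32)^2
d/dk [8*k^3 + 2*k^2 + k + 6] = 24*k^2 + 4*k + 1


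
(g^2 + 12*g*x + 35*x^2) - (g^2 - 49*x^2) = 12*g*x + 84*x^2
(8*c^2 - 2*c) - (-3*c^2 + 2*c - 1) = 11*c^2 - 4*c + 1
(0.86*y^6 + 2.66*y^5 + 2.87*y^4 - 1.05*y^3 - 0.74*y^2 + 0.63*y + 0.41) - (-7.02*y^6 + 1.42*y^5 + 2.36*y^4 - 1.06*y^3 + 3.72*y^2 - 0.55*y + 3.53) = 7.88*y^6 + 1.24*y^5 + 0.51*y^4 + 0.01*y^3 - 4.46*y^2 + 1.18*y - 3.12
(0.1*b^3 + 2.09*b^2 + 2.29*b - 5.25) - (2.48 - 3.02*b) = 0.1*b^3 + 2.09*b^2 + 5.31*b - 7.73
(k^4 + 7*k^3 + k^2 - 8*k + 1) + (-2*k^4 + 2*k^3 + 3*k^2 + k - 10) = -k^4 + 9*k^3 + 4*k^2 - 7*k - 9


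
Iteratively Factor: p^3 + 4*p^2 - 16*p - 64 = (p + 4)*(p^2 - 16) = (p + 4)^2*(p - 4)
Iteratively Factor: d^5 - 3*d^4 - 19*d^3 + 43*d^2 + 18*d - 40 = (d + 1)*(d^4 - 4*d^3 - 15*d^2 + 58*d - 40) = (d + 1)*(d + 4)*(d^3 - 8*d^2 + 17*d - 10) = (d - 2)*(d + 1)*(d + 4)*(d^2 - 6*d + 5) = (d - 5)*(d - 2)*(d + 1)*(d + 4)*(d - 1)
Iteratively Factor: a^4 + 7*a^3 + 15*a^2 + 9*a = (a + 3)*(a^3 + 4*a^2 + 3*a) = a*(a + 3)*(a^2 + 4*a + 3) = a*(a + 3)^2*(a + 1)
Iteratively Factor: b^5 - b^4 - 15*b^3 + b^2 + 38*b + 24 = (b - 4)*(b^4 + 3*b^3 - 3*b^2 - 11*b - 6) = (b - 4)*(b + 1)*(b^3 + 2*b^2 - 5*b - 6) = (b - 4)*(b + 1)^2*(b^2 + b - 6) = (b - 4)*(b + 1)^2*(b + 3)*(b - 2)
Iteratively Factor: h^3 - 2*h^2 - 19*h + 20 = (h - 1)*(h^2 - h - 20) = (h - 5)*(h - 1)*(h + 4)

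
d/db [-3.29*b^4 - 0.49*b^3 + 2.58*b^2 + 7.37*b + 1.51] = -13.16*b^3 - 1.47*b^2 + 5.16*b + 7.37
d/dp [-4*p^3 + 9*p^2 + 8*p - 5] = -12*p^2 + 18*p + 8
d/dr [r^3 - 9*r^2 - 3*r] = 3*r^2 - 18*r - 3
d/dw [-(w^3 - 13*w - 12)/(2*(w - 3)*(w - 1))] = (-w^4 + 8*w^3 - 22*w^2 - 24*w + 87)/(2*(w^4 - 8*w^3 + 22*w^2 - 24*w + 9))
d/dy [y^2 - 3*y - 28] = 2*y - 3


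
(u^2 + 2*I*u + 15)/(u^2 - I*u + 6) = (u + 5*I)/(u + 2*I)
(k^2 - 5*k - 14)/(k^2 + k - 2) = (k - 7)/(k - 1)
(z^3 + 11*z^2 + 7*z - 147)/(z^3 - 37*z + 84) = (z + 7)/(z - 4)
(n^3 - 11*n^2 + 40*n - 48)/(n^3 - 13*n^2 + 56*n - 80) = (n - 3)/(n - 5)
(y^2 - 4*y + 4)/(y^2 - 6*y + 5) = (y^2 - 4*y + 4)/(y^2 - 6*y + 5)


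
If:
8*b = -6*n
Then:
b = -3*n/4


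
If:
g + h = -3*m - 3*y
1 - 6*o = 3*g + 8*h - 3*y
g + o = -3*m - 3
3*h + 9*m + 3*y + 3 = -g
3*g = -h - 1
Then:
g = -51/88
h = 65/88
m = -197/264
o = -2/11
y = 61/88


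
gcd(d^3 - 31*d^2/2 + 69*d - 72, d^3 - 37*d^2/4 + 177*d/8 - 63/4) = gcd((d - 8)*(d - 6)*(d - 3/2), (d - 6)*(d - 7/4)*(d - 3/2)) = d^2 - 15*d/2 + 9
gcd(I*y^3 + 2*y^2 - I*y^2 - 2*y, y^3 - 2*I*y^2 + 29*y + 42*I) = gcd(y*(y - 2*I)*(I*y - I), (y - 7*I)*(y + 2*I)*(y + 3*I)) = 1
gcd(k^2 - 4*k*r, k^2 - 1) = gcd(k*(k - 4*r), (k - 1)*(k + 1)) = 1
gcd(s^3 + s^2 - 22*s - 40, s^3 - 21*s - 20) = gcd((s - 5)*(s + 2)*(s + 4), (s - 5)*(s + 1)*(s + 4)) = s^2 - s - 20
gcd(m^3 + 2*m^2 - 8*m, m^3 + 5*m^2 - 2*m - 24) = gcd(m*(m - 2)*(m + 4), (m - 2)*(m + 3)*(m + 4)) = m^2 + 2*m - 8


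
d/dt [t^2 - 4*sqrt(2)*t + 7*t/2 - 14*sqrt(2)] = 2*t - 4*sqrt(2) + 7/2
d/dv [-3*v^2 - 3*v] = -6*v - 3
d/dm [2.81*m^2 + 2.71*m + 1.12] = 5.62*m + 2.71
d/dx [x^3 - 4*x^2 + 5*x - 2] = 3*x^2 - 8*x + 5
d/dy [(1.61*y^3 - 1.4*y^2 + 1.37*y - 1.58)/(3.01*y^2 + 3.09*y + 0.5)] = (4.8461*y^4 + 9.9498*y^3 - 6.0347*y^2 + 8.1116*y + 5.5672)/(9.0601*y^4 + 18.6018*y^3 + 12.5581*y^2 + 3.09*y + 0.25)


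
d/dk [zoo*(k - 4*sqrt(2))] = zoo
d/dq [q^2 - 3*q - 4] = 2*q - 3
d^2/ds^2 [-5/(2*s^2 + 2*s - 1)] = 20*(2*s^2 + 2*s - 2*(2*s + 1)^2 - 1)/(2*s^2 + 2*s - 1)^3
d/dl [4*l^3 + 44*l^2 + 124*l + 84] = 12*l^2 + 88*l + 124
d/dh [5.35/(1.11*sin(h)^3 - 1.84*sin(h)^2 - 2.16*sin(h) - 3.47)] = (-17.8155*sin(h)^2 + 19.688*sin(h) + 11.556)*cos(h)/(-1.11*sin(h)^3 + 1.84*sin(h)^2 + 2.16*sin(h) + 3.47)^2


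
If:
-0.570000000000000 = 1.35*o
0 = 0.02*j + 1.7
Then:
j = -85.00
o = -0.42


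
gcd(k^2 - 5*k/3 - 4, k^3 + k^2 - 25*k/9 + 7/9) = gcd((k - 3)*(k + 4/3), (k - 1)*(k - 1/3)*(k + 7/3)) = 1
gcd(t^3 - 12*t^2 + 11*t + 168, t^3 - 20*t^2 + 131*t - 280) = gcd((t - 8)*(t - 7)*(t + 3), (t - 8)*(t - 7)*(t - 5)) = t^2 - 15*t + 56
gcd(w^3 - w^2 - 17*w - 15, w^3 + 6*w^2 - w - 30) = w + 3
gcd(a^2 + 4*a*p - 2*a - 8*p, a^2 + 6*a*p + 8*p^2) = a + 4*p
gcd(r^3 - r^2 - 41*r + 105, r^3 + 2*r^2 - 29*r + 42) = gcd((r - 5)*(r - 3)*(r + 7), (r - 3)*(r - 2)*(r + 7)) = r^2 + 4*r - 21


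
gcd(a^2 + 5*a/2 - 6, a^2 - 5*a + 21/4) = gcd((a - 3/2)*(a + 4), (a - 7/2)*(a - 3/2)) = a - 3/2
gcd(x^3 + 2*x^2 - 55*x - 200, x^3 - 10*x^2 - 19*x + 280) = x^2 - 3*x - 40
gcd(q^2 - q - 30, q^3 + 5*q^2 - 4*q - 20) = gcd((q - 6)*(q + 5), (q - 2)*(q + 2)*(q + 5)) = q + 5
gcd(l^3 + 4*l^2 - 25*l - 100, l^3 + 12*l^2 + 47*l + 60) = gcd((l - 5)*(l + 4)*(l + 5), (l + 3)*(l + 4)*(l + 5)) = l^2 + 9*l + 20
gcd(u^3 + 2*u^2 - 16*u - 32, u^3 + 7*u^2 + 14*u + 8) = u^2 + 6*u + 8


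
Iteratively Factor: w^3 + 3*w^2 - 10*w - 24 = (w + 2)*(w^2 + w - 12) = (w + 2)*(w + 4)*(w - 3)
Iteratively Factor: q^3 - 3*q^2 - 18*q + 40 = (q - 2)*(q^2 - q - 20) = (q - 5)*(q - 2)*(q + 4)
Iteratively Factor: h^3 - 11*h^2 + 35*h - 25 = (h - 5)*(h^2 - 6*h + 5) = (h - 5)*(h - 1)*(h - 5)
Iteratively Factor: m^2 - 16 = (m - 4)*(m + 4)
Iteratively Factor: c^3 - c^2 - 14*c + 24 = (c + 4)*(c^2 - 5*c + 6) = (c - 2)*(c + 4)*(c - 3)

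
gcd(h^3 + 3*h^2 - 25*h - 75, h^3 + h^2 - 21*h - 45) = h^2 - 2*h - 15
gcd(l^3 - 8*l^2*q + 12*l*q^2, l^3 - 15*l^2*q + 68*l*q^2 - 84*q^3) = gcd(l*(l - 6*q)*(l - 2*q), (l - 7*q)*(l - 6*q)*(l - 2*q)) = l^2 - 8*l*q + 12*q^2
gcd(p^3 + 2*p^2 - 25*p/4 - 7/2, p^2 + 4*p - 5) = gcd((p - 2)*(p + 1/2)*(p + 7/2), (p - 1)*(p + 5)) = 1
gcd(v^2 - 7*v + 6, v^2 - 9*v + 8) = v - 1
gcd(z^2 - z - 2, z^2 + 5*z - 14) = z - 2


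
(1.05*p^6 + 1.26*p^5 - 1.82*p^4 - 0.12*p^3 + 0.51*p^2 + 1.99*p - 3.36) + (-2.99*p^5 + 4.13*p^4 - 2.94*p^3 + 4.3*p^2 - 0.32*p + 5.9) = 1.05*p^6 - 1.73*p^5 + 2.31*p^4 - 3.06*p^3 + 4.81*p^2 + 1.67*p + 2.54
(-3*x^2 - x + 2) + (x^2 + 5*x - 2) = -2*x^2 + 4*x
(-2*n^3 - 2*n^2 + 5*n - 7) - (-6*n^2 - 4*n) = -2*n^3 + 4*n^2 + 9*n - 7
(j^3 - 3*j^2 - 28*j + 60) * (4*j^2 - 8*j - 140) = 4*j^5 - 20*j^4 - 228*j^3 + 884*j^2 + 3440*j - 8400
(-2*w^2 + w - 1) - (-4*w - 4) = -2*w^2 + 5*w + 3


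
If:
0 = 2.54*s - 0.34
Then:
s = 0.13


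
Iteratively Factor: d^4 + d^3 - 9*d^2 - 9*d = (d + 1)*(d^3 - 9*d) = (d - 3)*(d + 1)*(d^2 + 3*d) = d*(d - 3)*(d + 1)*(d + 3)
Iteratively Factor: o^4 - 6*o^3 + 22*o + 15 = (o + 1)*(o^3 - 7*o^2 + 7*o + 15) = (o - 3)*(o + 1)*(o^2 - 4*o - 5) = (o - 3)*(o + 1)^2*(o - 5)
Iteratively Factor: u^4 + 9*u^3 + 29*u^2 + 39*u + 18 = (u + 3)*(u^3 + 6*u^2 + 11*u + 6) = (u + 3)^2*(u^2 + 3*u + 2) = (u + 2)*(u + 3)^2*(u + 1)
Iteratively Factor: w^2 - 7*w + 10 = (w - 5)*(w - 2)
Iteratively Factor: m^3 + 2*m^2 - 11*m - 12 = (m + 1)*(m^2 + m - 12) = (m - 3)*(m + 1)*(m + 4)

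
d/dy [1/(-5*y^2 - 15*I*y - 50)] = (2*y + 3*I)/(5*(y^2 + 3*I*y + 10)^2)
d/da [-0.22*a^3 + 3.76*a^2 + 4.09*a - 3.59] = -0.66*a^2 + 7.52*a + 4.09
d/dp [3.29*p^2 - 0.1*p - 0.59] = 6.58*p - 0.1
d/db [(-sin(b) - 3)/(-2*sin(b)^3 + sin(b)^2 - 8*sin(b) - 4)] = (-4*sin(b)^3 - 17*sin(b)^2 + 6*sin(b) - 20)*cos(b)/(2*sin(b)^3 - sin(b)^2 + 8*sin(b) + 4)^2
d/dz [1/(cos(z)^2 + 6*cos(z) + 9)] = 2*sin(z)/(cos(z) + 3)^3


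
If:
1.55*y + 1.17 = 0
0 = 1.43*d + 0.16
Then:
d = -0.11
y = -0.75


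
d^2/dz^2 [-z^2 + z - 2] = -2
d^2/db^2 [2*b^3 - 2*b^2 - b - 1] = 12*b - 4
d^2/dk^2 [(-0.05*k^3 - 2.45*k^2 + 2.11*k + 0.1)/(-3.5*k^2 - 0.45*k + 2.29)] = (-1.77635683940025e-15*k^5 - 5.6843418860808e-14*k^4 - 58.59075*k^3 + 110.16135*k^2 - 100.84167*k + 19.70388)/(42.875*k^6 + 16.5375*k^5 - 82.03125*k^4 - 21.549375*k^3 + 53.671875*k^2 + 7.079535*k - 12.008989)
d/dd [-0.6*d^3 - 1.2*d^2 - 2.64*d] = -1.8*d^2 - 2.4*d - 2.64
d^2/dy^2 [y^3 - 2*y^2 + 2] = 6*y - 4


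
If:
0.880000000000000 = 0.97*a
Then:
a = 0.91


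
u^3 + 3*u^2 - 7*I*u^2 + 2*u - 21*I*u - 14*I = (u + 1)*(u + 2)*(u - 7*I)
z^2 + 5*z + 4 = (z + 1)*(z + 4)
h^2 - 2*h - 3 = (h - 3)*(h + 1)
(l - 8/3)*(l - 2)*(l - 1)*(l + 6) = l^4 + l^3/3 - 24*l^2 + 164*l/3 - 32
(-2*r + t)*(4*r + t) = -8*r^2 + 2*r*t + t^2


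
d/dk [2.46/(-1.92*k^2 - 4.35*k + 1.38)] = (9.4464*k + 10.701)/(1.92*k^2 + 4.35*k - 1.38)^2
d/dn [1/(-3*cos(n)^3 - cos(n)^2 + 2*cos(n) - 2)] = (-9*cos(n)^2 - 2*cos(n) + 2)*sin(n)/(3*cos(n)^3 + cos(n)^2 - 2*cos(n) + 2)^2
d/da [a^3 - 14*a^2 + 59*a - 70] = 3*a^2 - 28*a + 59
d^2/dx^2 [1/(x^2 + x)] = 2*(-x*(x + 1) + (2*x + 1)^2)/(x^3*(x + 1)^3)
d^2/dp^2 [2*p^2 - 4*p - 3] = 4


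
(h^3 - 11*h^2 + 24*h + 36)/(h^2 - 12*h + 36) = h + 1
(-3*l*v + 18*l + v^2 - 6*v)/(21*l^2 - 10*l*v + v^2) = (v - 6)/(-7*l + v)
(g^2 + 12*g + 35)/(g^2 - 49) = (g + 5)/(g - 7)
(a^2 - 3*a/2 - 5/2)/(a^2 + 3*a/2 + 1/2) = (2*a - 5)/(2*a + 1)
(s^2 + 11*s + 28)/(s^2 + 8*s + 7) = (s + 4)/(s + 1)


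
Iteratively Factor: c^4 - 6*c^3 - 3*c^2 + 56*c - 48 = (c - 1)*(c^3 - 5*c^2 - 8*c + 48) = (c - 4)*(c - 1)*(c^2 - c - 12) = (c - 4)^2*(c - 1)*(c + 3)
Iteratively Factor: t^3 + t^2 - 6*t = (t - 2)*(t^2 + 3*t) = (t - 2)*(t + 3)*(t)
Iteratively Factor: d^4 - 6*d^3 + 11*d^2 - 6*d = (d)*(d^3 - 6*d^2 + 11*d - 6) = d*(d - 2)*(d^2 - 4*d + 3) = d*(d - 3)*(d - 2)*(d - 1)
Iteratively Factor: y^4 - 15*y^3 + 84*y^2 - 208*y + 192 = (y - 3)*(y^3 - 12*y^2 + 48*y - 64) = (y - 4)*(y - 3)*(y^2 - 8*y + 16) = (y - 4)^2*(y - 3)*(y - 4)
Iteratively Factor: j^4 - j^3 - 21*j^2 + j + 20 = (j + 1)*(j^3 - 2*j^2 - 19*j + 20) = (j - 1)*(j + 1)*(j^2 - j - 20) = (j - 1)*(j + 1)*(j + 4)*(j - 5)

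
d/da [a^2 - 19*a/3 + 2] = 2*a - 19/3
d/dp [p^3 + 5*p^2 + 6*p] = 3*p^2 + 10*p + 6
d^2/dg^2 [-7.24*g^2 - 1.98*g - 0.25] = -14.4800000000000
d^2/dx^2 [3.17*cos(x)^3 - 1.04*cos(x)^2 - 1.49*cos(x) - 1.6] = -0.887499999999999*cos(x) + 2.08*cos(2*x) - 7.1325*cos(3*x)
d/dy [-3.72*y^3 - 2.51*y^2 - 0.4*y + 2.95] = -11.16*y^2 - 5.02*y - 0.4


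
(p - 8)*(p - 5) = p^2 - 13*p + 40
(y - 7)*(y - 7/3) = y^2 - 28*y/3 + 49/3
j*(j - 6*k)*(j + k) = j^3 - 5*j^2*k - 6*j*k^2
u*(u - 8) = u^2 - 8*u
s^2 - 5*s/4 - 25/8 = (s - 5/2)*(s + 5/4)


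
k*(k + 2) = k^2 + 2*k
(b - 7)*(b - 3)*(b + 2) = b^3 - 8*b^2 + b + 42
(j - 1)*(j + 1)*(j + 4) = j^3 + 4*j^2 - j - 4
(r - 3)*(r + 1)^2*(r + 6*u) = r^4 + 6*r^3*u - r^3 - 6*r^2*u - 5*r^2 - 30*r*u - 3*r - 18*u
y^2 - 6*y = y*(y - 6)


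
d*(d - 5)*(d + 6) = d^3 + d^2 - 30*d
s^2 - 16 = (s - 4)*(s + 4)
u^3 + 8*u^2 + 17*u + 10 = (u + 1)*(u + 2)*(u + 5)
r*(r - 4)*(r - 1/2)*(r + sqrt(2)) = r^4 - 9*r^3/2 + sqrt(2)*r^3 - 9*sqrt(2)*r^2/2 + 2*r^2 + 2*sqrt(2)*r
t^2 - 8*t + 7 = (t - 7)*(t - 1)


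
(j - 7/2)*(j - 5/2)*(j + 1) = j^3 - 5*j^2 + 11*j/4 + 35/4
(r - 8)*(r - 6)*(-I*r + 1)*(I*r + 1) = r^4 - 14*r^3 + 49*r^2 - 14*r + 48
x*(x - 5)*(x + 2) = x^3 - 3*x^2 - 10*x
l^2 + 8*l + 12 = (l + 2)*(l + 6)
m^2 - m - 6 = (m - 3)*(m + 2)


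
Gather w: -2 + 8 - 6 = 0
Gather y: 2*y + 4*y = 6*y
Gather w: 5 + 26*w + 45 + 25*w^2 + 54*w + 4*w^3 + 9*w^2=4*w^3 + 34*w^2 + 80*w + 50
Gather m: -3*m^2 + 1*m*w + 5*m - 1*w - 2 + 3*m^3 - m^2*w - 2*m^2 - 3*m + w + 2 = 3*m^3 + m^2*(-w - 5) + m*(w + 2)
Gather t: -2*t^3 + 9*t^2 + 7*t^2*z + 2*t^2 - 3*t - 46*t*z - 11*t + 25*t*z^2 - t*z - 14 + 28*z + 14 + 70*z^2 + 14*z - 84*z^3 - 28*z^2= -2*t^3 + t^2*(7*z + 11) + t*(25*z^2 - 47*z - 14) - 84*z^3 + 42*z^2 + 42*z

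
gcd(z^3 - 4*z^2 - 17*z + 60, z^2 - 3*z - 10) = z - 5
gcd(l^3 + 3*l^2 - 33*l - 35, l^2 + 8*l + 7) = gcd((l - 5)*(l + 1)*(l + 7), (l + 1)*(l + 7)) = l^2 + 8*l + 7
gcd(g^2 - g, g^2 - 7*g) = g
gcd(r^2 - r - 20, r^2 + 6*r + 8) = r + 4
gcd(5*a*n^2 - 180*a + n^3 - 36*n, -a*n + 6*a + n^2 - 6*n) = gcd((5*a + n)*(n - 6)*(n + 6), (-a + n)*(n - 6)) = n - 6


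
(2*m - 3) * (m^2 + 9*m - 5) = 2*m^3 + 15*m^2 - 37*m + 15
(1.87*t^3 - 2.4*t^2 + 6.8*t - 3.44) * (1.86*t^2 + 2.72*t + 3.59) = 3.4782*t^5 + 0.6224*t^4 + 12.8333*t^3 + 3.4816*t^2 + 15.0552*t - 12.3496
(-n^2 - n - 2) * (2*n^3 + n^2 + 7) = -2*n^5 - 3*n^4 - 5*n^3 - 9*n^2 - 7*n - 14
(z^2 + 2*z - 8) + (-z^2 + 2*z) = 4*z - 8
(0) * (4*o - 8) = 0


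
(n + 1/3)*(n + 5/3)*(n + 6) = n^3 + 8*n^2 + 113*n/9 + 10/3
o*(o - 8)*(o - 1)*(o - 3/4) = o^4 - 39*o^3/4 + 59*o^2/4 - 6*o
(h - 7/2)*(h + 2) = h^2 - 3*h/2 - 7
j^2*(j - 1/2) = j^3 - j^2/2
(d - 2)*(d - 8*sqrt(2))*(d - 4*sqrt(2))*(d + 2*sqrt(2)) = d^4 - 10*sqrt(2)*d^3 - 2*d^3 + 16*d^2 + 20*sqrt(2)*d^2 - 32*d + 128*sqrt(2)*d - 256*sqrt(2)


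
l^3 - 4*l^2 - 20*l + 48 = (l - 6)*(l - 2)*(l + 4)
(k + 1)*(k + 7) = k^2 + 8*k + 7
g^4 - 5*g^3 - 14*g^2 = g^2*(g - 7)*(g + 2)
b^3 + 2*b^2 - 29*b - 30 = (b - 5)*(b + 1)*(b + 6)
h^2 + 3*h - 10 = (h - 2)*(h + 5)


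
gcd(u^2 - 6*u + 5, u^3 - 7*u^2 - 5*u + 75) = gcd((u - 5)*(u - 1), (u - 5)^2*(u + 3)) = u - 5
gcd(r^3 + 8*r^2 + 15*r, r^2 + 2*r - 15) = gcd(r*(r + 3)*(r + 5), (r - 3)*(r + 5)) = r + 5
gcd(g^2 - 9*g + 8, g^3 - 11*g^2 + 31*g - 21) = g - 1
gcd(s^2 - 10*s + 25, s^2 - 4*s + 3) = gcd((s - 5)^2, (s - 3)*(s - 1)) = 1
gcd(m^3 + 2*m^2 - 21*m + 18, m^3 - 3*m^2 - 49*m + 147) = m - 3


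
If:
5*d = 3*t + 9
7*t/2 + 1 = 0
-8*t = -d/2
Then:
No Solution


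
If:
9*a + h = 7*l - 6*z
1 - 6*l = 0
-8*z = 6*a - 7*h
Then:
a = 49/414 - 50*z/69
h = 12*z/23 + 7/69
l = 1/6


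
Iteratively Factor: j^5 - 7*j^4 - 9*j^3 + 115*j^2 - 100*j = (j - 5)*(j^4 - 2*j^3 - 19*j^2 + 20*j) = (j - 5)*(j - 1)*(j^3 - j^2 - 20*j) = j*(j - 5)*(j - 1)*(j^2 - j - 20) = j*(j - 5)*(j - 1)*(j + 4)*(j - 5)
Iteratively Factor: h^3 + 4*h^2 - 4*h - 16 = (h - 2)*(h^2 + 6*h + 8) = (h - 2)*(h + 4)*(h + 2)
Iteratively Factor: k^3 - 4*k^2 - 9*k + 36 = (k - 4)*(k^2 - 9) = (k - 4)*(k - 3)*(k + 3)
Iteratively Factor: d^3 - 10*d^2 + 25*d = (d - 5)*(d^2 - 5*d) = d*(d - 5)*(d - 5)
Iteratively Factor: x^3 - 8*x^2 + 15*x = (x)*(x^2 - 8*x + 15) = x*(x - 5)*(x - 3)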